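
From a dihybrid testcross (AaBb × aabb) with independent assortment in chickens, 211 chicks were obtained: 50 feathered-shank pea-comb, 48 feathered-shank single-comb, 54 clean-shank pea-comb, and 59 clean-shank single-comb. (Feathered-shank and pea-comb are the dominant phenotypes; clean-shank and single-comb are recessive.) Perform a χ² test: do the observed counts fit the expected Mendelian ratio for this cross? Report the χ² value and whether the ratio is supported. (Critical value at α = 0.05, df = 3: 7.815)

A dihybrid testcross with independent assortment gives a 1:1:1:1 ratio.
The 1:1:1:1 ratio has 4 parts, so with N = 211 the expected counts are:
  feathered-shank pea-comb: 211 × 1/4 = 52.75
  feathered-shank single-comb: 211 × 1/4 = 52.75
  clean-shank pea-comb: 211 × 1/4 = 52.75
  clean-shank single-comb: 211 × 1/4 = 52.75
χ² = Σ (O − E)² / E
  feathered-shank pea-comb: (50 − 52.75)² / 52.75 = 0.1434
  feathered-shank single-comb: (48 − 52.75)² / 52.75 = 0.4277
  clean-shank pea-comb: (54 − 52.75)² / 52.75 = 0.0296
  clean-shank single-comb: (59 − 52.75)² / 52.75 = 0.7405
χ² = 0.1434 + 0.4277 + 0.0296 + 0.7405 = 1.3412 ≈ 1.341
Degrees of freedom = 4 − 1 = 3; critical value at α = 0.05 is 7.815.
Since 1.341 < 7.815, we fail to reject the null hypothesis — the data are consistent with the 1:1:1:1 ratio.

1.341; consistent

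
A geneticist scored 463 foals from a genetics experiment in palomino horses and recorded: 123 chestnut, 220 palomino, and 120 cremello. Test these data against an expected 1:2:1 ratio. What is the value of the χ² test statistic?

1.181

Under the 1:2:1 hypothesis (Σ ratio = 4, N = 463):
  chestnut: 463 × 1/4 = 115.75
  palomino: 463 × 2/4 = 231.5
  cremello: 463 × 1/4 = 115.75
χ² = Σ (O − E)² / E
  chestnut: (123 − 115.75)² / 115.75 = 0.4541
  palomino: (220 − 231.5)² / 231.5 = 0.5713
  cremello: (120 − 115.75)² / 115.75 = 0.1560
χ² = 0.4541 + 0.5713 + 0.1560 = 1.1814 ≈ 1.181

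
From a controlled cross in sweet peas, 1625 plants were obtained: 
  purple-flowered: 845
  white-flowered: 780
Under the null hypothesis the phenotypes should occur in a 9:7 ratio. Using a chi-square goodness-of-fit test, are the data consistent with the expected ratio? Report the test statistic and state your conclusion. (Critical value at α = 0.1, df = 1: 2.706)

Under the 9:7 hypothesis (Σ ratio = 16, N = 1625):
  purple-flowered: 1625 × 9/16 = 914.0625
  white-flowered: 1625 × 7/16 = 710.9375
χ² = Σ (O − E)² / E
  purple-flowered: (845 − 914.0625)² / 914.0625 = 5.2181
  white-flowered: (780 − 710.9375)² / 710.9375 = 6.7089
χ² = 5.2181 + 6.7089 = 11.927
Degrees of freedom = 2 − 1 = 1; critical value at α = 0.1 is 2.706.
Since 11.927 > 2.706, we reject the null hypothesis — the data do not fit the 9:7 ratio.

11.927; not consistent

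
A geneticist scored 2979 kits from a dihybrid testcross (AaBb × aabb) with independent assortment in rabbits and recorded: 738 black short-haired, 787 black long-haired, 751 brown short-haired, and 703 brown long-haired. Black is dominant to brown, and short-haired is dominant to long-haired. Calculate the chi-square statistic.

A dihybrid testcross with independent assortment gives a 1:1:1:1 ratio.
The 1:1:1:1 ratio has 4 parts, so with N = 2979 the expected counts are:
  black short-haired: 2979 × 1/4 = 744.75
  black long-haired: 2979 × 1/4 = 744.75
  brown short-haired: 2979 × 1/4 = 744.75
  brown long-haired: 2979 × 1/4 = 744.75
χ² = Σ (O − E)² / E
  black short-haired: (738 − 744.75)² / 744.75 = 0.0612
  black long-haired: (787 − 744.75)² / 744.75 = 2.3969
  brown short-haired: (751 − 744.75)² / 744.75 = 0.0525
  brown long-haired: (703 − 744.75)² / 744.75 = 2.3405
χ² = 0.0612 + 2.3969 + 0.0525 + 2.3405 = 4.8511 ≈ 4.851

4.851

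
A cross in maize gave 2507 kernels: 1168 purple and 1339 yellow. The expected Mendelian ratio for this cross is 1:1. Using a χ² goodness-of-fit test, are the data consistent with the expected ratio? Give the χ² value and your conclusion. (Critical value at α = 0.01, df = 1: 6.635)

11.664; not consistent

The 1:1 ratio has 2 parts, so with N = 2507 the expected counts are:
  purple: 2507 × 1/2 = 1253.5
  yellow: 2507 × 1/2 = 1253.5
χ² = Σ (O − E)² / E
  purple: (1168 − 1253.5)² / 1253.5 = 5.8319
  yellow: (1339 − 1253.5)² / 1253.5 = 5.8319
χ² = 5.8319 + 5.8319 = 11.6638 ≈ 11.664
Degrees of freedom = 2 − 1 = 1; critical value at α = 0.01 is 6.635.
Since 11.664 > 6.635, we reject the null hypothesis — the data do not fit the 1:1 ratio.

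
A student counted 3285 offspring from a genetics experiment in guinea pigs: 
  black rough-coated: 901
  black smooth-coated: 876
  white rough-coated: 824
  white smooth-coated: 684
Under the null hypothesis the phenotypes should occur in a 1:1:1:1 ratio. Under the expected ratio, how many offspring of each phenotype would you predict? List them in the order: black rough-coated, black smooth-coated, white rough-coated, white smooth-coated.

821.25, 821.25, 821.25, 821.25

Total ratio parts = 4. Expected numbers out of 3285:
  black rough-coated: 3285 × 1/4 = 821.25
  black smooth-coated: 3285 × 1/4 = 821.25
  white rough-coated: 3285 × 1/4 = 821.25
  white smooth-coated: 3285 × 1/4 = 821.25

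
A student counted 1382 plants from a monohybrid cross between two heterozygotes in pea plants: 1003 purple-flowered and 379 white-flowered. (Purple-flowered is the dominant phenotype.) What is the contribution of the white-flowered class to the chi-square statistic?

For a monohybrid cross between heterozygotes with complete dominance, the expected phenotypic ratio is 3:1.
Total ratio parts = 4. Expected numbers out of 1382:
  purple-flowered: 1382 × 3/4 = 1036.5
  white-flowered: 1382 × 1/4 = 345.5
Contribution of white-flowered: (379 − 345.5)² / 345.5 = 3.2482

3.248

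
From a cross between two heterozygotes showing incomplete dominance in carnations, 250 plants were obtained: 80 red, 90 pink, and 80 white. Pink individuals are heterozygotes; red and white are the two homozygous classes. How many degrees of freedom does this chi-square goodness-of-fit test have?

With incomplete dominance, a heterozygote × heterozygote cross gives a 1:2:1 phenotypic ratio.
A goodness-of-fit test with 3 phenotype classes has df = 3 − 1 = 2.

2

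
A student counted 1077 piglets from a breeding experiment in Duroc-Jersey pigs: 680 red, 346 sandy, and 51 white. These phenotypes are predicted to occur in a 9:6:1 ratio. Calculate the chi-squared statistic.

21.332

Expected counts for N = 1077 under a 9:6:1 ratio (total parts = 16):
  red: 1077 × 9/16 = 605.8125
  sandy: 1077 × 6/16 = 403.875
  white: 1077 × 1/16 = 67.3125
χ² = Σ (O − E)² / E
  red: (680 − 605.8125)² / 605.8125 = 9.0850
  sandy: (346 − 403.875)² / 403.875 = 8.2934
  white: (51 − 67.3125)² / 67.3125 = 3.9532
χ² = 9.0850 + 8.2934 + 3.9532 = 21.3316 ≈ 21.332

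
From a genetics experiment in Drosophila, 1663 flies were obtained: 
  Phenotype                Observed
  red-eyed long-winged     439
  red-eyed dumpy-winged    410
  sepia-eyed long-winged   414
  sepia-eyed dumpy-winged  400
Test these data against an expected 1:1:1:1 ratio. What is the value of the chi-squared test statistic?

1.984

Total ratio parts = 4. Expected numbers out of 1663:
  red-eyed long-winged: 1663 × 1/4 = 415.75
  red-eyed dumpy-winged: 1663 × 1/4 = 415.75
  sepia-eyed long-winged: 1663 × 1/4 = 415.75
  sepia-eyed dumpy-winged: 1663 × 1/4 = 415.75
χ² = Σ (O − E)² / E
  red-eyed long-winged: (439 − 415.75)² / 415.75 = 1.3002
  red-eyed dumpy-winged: (410 − 415.75)² / 415.75 = 0.0795
  sepia-eyed long-winged: (414 − 415.75)² / 415.75 = 0.0074
  sepia-eyed dumpy-winged: (400 − 415.75)² / 415.75 = 0.5967
χ² = 1.3002 + 0.0795 + 0.0074 + 0.5967 = 1.9838 ≈ 1.984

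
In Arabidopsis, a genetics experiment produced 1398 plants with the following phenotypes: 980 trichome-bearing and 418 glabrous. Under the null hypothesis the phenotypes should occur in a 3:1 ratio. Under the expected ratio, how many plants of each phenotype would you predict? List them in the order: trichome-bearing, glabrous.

Expected counts for N = 1398 under a 3:1 ratio (total parts = 4):
  trichome-bearing: 1398 × 3/4 = 1048.5
  glabrous: 1398 × 1/4 = 349.5

1048.5, 349.5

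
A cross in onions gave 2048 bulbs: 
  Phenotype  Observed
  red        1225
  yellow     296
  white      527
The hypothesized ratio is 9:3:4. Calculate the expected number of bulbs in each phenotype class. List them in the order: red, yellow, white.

Under the 9:3:4 hypothesis (Σ ratio = 16, N = 2048):
  red: 2048 × 9/16 = 1152
  yellow: 2048 × 3/16 = 384
  white: 2048 × 4/16 = 512

1152, 384, 512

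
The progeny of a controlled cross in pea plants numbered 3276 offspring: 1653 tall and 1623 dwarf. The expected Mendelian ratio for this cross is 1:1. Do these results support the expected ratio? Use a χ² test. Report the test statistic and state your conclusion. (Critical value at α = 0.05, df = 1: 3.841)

0.275; consistent

Total ratio parts = 2. Expected numbers out of 3276:
  tall: 3276 × 1/2 = 1638
  dwarf: 3276 × 1/2 = 1638
χ² = Σ (O − E)² / E
  tall: (1653 − 1638)² / 1638 = 0.1374
  dwarf: (1623 − 1638)² / 1638 = 0.1374
χ² = 0.1374 + 0.1374 = 0.2748 ≈ 0.275
Degrees of freedom = 2 − 1 = 1; critical value at α = 0.05 is 3.841.
Since 0.275 < 3.841, we fail to reject the null hypothesis — the data are consistent with the 1:1 ratio.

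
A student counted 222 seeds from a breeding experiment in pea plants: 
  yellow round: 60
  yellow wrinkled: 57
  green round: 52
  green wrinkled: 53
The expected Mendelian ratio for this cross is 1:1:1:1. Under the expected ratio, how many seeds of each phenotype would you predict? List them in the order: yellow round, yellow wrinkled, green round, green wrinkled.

55.5, 55.5, 55.5, 55.5

Total ratio parts = 4. Expected numbers out of 222:
  yellow round: 222 × 1/4 = 55.5
  yellow wrinkled: 222 × 1/4 = 55.5
  green round: 222 × 1/4 = 55.5
  green wrinkled: 222 × 1/4 = 55.5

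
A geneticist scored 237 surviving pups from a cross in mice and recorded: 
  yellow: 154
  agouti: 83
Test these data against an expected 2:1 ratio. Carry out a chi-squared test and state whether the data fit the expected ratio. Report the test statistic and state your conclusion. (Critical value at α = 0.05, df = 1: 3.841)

0.304; consistent

Total ratio parts = 3. Expected numbers out of 237:
  yellow: 237 × 2/3 = 158
  agouti: 237 × 1/3 = 79
χ² = Σ (O − E)² / E
  yellow: (154 − 158)² / 158 = 0.1013
  agouti: (83 − 79)² / 79 = 0.2025
χ² = 0.1013 + 0.2025 = 0.3038 ≈ 0.304
Degrees of freedom = 2 − 1 = 1; critical value at α = 0.05 is 3.841.
Since 0.304 < 3.841, we fail to reject the null hypothesis — the data are consistent with the 2:1 ratio.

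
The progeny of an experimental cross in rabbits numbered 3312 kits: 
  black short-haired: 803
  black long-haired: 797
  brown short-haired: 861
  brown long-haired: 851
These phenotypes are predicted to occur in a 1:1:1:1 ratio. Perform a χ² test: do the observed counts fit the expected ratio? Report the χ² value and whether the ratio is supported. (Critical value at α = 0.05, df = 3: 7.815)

The 1:1:1:1 ratio has 4 parts, so with N = 3312 the expected counts are:
  black short-haired: 3312 × 1/4 = 828
  black long-haired: 3312 × 1/4 = 828
  brown short-haired: 3312 × 1/4 = 828
  brown long-haired: 3312 × 1/4 = 828
χ² = Σ (O − E)² / E
  black short-haired: (803 − 828)² / 828 = 0.7548
  black long-haired: (797 − 828)² / 828 = 1.1606
  brown short-haired: (861 − 828)² / 828 = 1.3152
  brown long-haired: (851 − 828)² / 828 = 0.6389
χ² = 0.7548 + 1.1606 + 1.3152 + 0.6389 = 3.8695 ≈ 3.870
Degrees of freedom = 4 − 1 = 3; critical value at α = 0.05 is 7.815.
Since 3.870 < 7.815, we fail to reject the null hypothesis — the data are consistent with the 1:1:1:1 ratio.

3.870; consistent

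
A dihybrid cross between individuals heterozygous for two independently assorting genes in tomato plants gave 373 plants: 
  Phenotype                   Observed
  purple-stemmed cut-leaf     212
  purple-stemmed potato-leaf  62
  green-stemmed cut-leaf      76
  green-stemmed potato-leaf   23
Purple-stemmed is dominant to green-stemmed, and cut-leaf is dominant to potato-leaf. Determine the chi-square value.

A dihybrid F₂ with independent assortment and complete dominance at both loci gives a 9:3:3:1 phenotypic ratio.
Total ratio parts = 16. Expected numbers out of 373:
  purple-stemmed cut-leaf: 373 × 9/16 = 209.8125
  purple-stemmed potato-leaf: 373 × 3/16 = 69.9375
  green-stemmed cut-leaf: 373 × 3/16 = 69.9375
  green-stemmed potato-leaf: 373 × 1/16 = 23.3125
χ² = Σ (O − E)² / E
  purple-stemmed cut-leaf: (212 − 209.8125)² / 209.8125 = 0.0228
  purple-stemmed potato-leaf: (62 − 69.9375)² / 69.9375 = 0.9009
  green-stemmed cut-leaf: (76 − 69.9375)² / 69.9375 = 0.5255
  green-stemmed potato-leaf: (23 − 23.3125)² / 23.3125 = 0.0042
χ² = 0.0228 + 0.9009 + 0.5255 + 0.0042 = 1.4534 ≈ 1.453

1.453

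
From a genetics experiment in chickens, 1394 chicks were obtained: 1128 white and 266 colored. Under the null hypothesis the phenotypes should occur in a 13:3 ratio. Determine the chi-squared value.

0.101

Under the 13:3 hypothesis (Σ ratio = 16, N = 1394):
  white: 1394 × 13/16 = 1132.625
  colored: 1394 × 3/16 = 261.375
χ² = Σ (O − E)² / E
  white: (1128 − 1132.625)² / 1132.625 = 0.0189
  colored: (266 − 261.375)² / 261.375 = 0.0818
χ² = 0.0189 + 0.0818 = 0.1007 ≈ 0.101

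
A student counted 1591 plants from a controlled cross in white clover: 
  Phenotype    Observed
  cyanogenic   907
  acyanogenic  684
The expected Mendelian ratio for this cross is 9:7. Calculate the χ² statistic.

0.372

Expected counts for N = 1591 under a 9:7 ratio (total parts = 16):
  cyanogenic: 1591 × 9/16 = 894.9375
  acyanogenic: 1591 × 7/16 = 696.0625
χ² = Σ (O − E)² / E
  cyanogenic: (907 − 894.9375)² / 894.9375 = 0.1626
  acyanogenic: (684 − 696.0625)² / 696.0625 = 0.2090
χ² = 0.1626 + 0.2090 = 0.3716 ≈ 0.372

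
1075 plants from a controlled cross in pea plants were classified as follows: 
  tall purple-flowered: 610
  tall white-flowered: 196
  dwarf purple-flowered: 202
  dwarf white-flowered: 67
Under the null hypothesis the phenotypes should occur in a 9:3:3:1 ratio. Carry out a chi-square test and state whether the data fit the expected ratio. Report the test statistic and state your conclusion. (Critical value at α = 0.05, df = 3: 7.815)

0.202; consistent

Total ratio parts = 16. Expected numbers out of 1075:
  tall purple-flowered: 1075 × 9/16 = 604.6875
  tall white-flowered: 1075 × 3/16 = 201.5625
  dwarf purple-flowered: 1075 × 3/16 = 201.5625
  dwarf white-flowered: 1075 × 1/16 = 67.1875
χ² = Σ (O − E)² / E
  tall purple-flowered: (610 − 604.6875)² / 604.6875 = 0.0467
  tall white-flowered: (196 − 201.5625)² / 201.5625 = 0.1535
  dwarf purple-flowered: (202 − 201.5625)² / 201.5625 = 0.0009
  dwarf white-flowered: (67 − 67.1875)² / 67.1875 = 0.0005
χ² = 0.0467 + 0.1535 + 0.0009 + 0.0005 = 0.2016 ≈ 0.202
Degrees of freedom = 4 − 1 = 3; critical value at α = 0.05 is 7.815.
Since 0.202 < 7.815, we fail to reject the null hypothesis — the data are consistent with the 9:3:3:1 ratio.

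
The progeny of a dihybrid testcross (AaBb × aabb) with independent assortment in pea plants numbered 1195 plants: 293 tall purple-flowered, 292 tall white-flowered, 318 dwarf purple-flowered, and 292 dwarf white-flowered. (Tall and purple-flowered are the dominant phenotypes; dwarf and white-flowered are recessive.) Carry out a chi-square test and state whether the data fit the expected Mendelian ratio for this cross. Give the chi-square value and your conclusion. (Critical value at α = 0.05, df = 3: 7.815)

1.656; consistent

A dihybrid testcross with independent assortment gives a 1:1:1:1 ratio.
Under the 1:1:1:1 hypothesis (Σ ratio = 4, N = 1195):
  tall purple-flowered: 1195 × 1/4 = 298.75
  tall white-flowered: 1195 × 1/4 = 298.75
  dwarf purple-flowered: 1195 × 1/4 = 298.75
  dwarf white-flowered: 1195 × 1/4 = 298.75
χ² = Σ (O − E)² / E
  tall purple-flowered: (293 − 298.75)² / 298.75 = 0.1107
  tall white-flowered: (292 − 298.75)² / 298.75 = 0.1525
  dwarf purple-flowered: (318 − 298.75)² / 298.75 = 1.2404
  dwarf white-flowered: (292 − 298.75)² / 298.75 = 0.1525
χ² = 0.1107 + 0.1525 + 1.2404 + 0.1525 = 1.6561 ≈ 1.656
Degrees of freedom = 4 − 1 = 3; critical value at α = 0.05 is 7.815.
Since 1.656 < 7.815, we fail to reject the null hypothesis — the data are consistent with the 1:1:1:1 ratio.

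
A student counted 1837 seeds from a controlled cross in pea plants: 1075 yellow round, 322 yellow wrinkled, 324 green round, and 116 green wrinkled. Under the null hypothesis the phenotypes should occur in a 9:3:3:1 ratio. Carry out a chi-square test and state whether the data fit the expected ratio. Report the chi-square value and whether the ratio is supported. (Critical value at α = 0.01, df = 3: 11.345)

4.368; consistent

Under the 9:3:3:1 hypothesis (Σ ratio = 16, N = 1837):
  yellow round: 1837 × 9/16 = 1033.3125
  yellow wrinkled: 1837 × 3/16 = 344.4375
  green round: 1837 × 3/16 = 344.4375
  green wrinkled: 1837 × 1/16 = 114.8125
χ² = Σ (O − E)² / E
  yellow round: (1075 − 1033.3125)² / 1033.3125 = 1.6818
  yellow wrinkled: (322 − 344.4375)² / 344.4375 = 1.4616
  green round: (324 − 344.4375)² / 344.4375 = 1.2127
  green wrinkled: (116 − 114.8125)² / 114.8125 = 0.0123
χ² = 1.6818 + 1.4616 + 1.2127 + 0.0123 = 4.3684 ≈ 4.368
Degrees of freedom = 4 − 1 = 3; critical value at α = 0.01 is 11.345.
Since 4.368 < 11.345, we fail to reject the null hypothesis — the data are consistent with the 9:3:3:1 ratio.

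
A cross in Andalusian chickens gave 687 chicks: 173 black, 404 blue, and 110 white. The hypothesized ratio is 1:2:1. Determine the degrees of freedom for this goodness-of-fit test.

A goodness-of-fit test with 3 phenotype classes has df = 3 − 1 = 2.

2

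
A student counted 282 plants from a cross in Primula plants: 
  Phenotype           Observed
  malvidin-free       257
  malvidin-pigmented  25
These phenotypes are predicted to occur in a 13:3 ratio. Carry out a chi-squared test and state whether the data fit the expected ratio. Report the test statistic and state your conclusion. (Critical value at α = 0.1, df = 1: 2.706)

18.087; not consistent

Total ratio parts = 16. Expected numbers out of 282:
  malvidin-free: 282 × 13/16 = 229.125
  malvidin-pigmented: 282 × 3/16 = 52.875
χ² = Σ (O − E)² / E
  malvidin-free: (257 − 229.125)² / 229.125 = 3.3912
  malvidin-pigmented: (25 − 52.875)² / 52.875 = 14.6953
χ² = 3.3912 + 14.6953 = 18.0865 ≈ 18.087
Degrees of freedom = 2 − 1 = 1; critical value at α = 0.1 is 2.706.
Since 18.087 > 2.706, we reject the null hypothesis — the data do not fit the 13:3 ratio.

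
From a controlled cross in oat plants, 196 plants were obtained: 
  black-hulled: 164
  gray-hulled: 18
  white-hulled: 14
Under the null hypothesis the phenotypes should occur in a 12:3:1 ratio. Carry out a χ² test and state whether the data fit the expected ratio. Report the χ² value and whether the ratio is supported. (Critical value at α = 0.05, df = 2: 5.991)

Total ratio parts = 16. Expected numbers out of 196:
  black-hulled: 196 × 12/16 = 147
  gray-hulled: 196 × 3/16 = 36.75
  white-hulled: 196 × 1/16 = 12.25
χ² = Σ (O − E)² / E
  black-hulled: (164 − 147)² / 147 = 1.9660
  gray-hulled: (18 − 36.75)² / 36.75 = 9.5663
  white-hulled: (14 − 12.25)² / 12.25 = 0.2500
χ² = 1.9660 + 9.5663 + 0.2500 = 11.7823 ≈ 11.782
Degrees of freedom = 3 − 1 = 2; critical value at α = 0.05 is 5.991.
Since 11.782 > 5.991, we reject the null hypothesis — the data do not fit the 12:3:1 ratio.

11.782; not consistent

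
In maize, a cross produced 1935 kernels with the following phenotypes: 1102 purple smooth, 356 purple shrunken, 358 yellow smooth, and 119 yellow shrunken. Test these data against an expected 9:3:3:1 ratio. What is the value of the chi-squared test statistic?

The 9:3:3:1 ratio has 16 parts, so with N = 1935 the expected counts are:
  purple smooth: 1935 × 9/16 = 1088.4375
  purple shrunken: 1935 × 3/16 = 362.8125
  yellow smooth: 1935 × 3/16 = 362.8125
  yellow shrunken: 1935 × 1/16 = 120.9375
χ² = Σ (O − E)² / E
  purple smooth: (1102 − 1088.4375)² / 1088.4375 = 0.1690
  purple shrunken: (356 − 362.8125)² / 362.8125 = 0.1279
  yellow smooth: (358 − 362.8125)² / 362.8125 = 0.0638
  yellow shrunken: (119 − 120.9375)² / 120.9375 = 0.0310
χ² = 0.1690 + 0.1279 + 0.0638 + 0.0310 = 0.3917 ≈ 0.392

0.392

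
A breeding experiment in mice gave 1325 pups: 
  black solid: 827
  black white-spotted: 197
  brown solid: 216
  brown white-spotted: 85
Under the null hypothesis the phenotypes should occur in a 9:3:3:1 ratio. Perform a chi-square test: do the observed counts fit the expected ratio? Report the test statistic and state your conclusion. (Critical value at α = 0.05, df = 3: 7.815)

Total ratio parts = 16. Expected numbers out of 1325:
  black solid: 1325 × 9/16 = 745.3125
  black white-spotted: 1325 × 3/16 = 248.4375
  brown solid: 1325 × 3/16 = 248.4375
  brown white-spotted: 1325 × 1/16 = 82.8125
χ² = Σ (O − E)² / E
  black solid: (827 − 745.3125)² / 745.3125 = 8.9531
  black white-spotted: (197 − 248.4375)² / 248.4375 = 10.6498
  brown solid: (216 − 248.4375)² / 248.4375 = 4.2352
  brown white-spotted: (85 − 82.8125)² / 82.8125 = 0.0578
χ² = 8.9531 + 10.6498 + 4.2352 + 0.0578 = 23.8959 ≈ 23.896
Degrees of freedom = 4 − 1 = 3; critical value at α = 0.05 is 7.815.
Since 23.896 > 7.815, we reject the null hypothesis — the data do not fit the 9:3:3:1 ratio.

23.896; not consistent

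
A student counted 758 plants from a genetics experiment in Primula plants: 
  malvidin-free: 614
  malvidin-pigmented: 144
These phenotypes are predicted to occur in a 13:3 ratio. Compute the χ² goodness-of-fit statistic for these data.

The 13:3 ratio has 16 parts, so with N = 758 the expected counts are:
  malvidin-free: 758 × 13/16 = 615.875
  malvidin-pigmented: 758 × 3/16 = 142.125
χ² = Σ (O − E)² / E
  malvidin-free: (614 − 615.875)² / 615.875 = 0.0057
  malvidin-pigmented: (144 − 142.125)² / 142.125 = 0.0247
χ² = 0.0057 + 0.0247 = 0.0304 ≈ 0.030

0.030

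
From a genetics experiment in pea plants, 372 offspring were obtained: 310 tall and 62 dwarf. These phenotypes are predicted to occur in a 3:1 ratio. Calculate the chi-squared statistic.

13.778

Expected counts for N = 372 under a 3:1 ratio (total parts = 4):
  tall: 372 × 3/4 = 279
  dwarf: 372 × 1/4 = 93
χ² = Σ (O − E)² / E
  tall: (310 − 279)² / 279 = 3.4444
  dwarf: (62 − 93)² / 93 = 10.3333
χ² = 3.4444 + 10.3333 = 13.7777 ≈ 13.778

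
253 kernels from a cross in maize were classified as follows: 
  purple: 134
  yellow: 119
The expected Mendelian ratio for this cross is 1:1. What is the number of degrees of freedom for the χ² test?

A goodness-of-fit test with 2 phenotype classes has df = 2 − 1 = 1.

1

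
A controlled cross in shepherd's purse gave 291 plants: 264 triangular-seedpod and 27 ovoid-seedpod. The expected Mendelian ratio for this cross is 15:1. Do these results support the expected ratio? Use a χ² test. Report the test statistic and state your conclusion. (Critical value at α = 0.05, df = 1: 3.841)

4.555; not consistent

Under the 15:1 hypothesis (Σ ratio = 16, N = 291):
  triangular-seedpod: 291 × 15/16 = 272.8125
  ovoid-seedpod: 291 × 1/16 = 18.1875
χ² = Σ (O − E)² / E
  triangular-seedpod: (264 − 272.8125)² / 272.8125 = 0.2847
  ovoid-seedpod: (27 − 18.1875)² / 18.1875 = 4.2700
χ² = 0.2847 + 4.2700 = 4.5547 ≈ 4.555
Degrees of freedom = 2 − 1 = 1; critical value at α = 0.05 is 3.841.
Since 4.555 > 3.841, we reject the null hypothesis — the data do not fit the 15:1 ratio.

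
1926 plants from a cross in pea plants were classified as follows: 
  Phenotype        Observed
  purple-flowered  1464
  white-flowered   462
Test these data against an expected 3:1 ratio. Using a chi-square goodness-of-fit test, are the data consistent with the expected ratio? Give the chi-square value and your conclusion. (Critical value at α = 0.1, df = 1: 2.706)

1.053; consistent

Under the 3:1 hypothesis (Σ ratio = 4, N = 1926):
  purple-flowered: 1926 × 3/4 = 1444.5
  white-flowered: 1926 × 1/4 = 481.5
χ² = Σ (O − E)² / E
  purple-flowered: (1464 − 1444.5)² / 1444.5 = 0.2632
  white-flowered: (462 − 481.5)² / 481.5 = 0.7897
χ² = 0.2632 + 0.7897 = 1.0529 ≈ 1.053
Degrees of freedom = 2 − 1 = 1; critical value at α = 0.1 is 2.706.
Since 1.053 < 2.706, we fail to reject the null hypothesis — the data are consistent with the 3:1 ratio.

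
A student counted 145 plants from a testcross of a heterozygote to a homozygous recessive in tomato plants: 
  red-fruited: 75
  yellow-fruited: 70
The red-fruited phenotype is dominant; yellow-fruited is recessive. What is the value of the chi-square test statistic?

0.172

A testcross of a heterozygote (Aa × aa) gives a 1:1 phenotypic ratio.
Total ratio parts = 2. Expected numbers out of 145:
  red-fruited: 145 × 1/2 = 72.5
  yellow-fruited: 145 × 1/2 = 72.5
χ² = Σ (O − E)² / E
  red-fruited: (75 − 72.5)² / 72.5 = 0.0862
  yellow-fruited: (70 − 72.5)² / 72.5 = 0.0862
χ² = 0.0862 + 0.0862 = 0.1724 ≈ 0.172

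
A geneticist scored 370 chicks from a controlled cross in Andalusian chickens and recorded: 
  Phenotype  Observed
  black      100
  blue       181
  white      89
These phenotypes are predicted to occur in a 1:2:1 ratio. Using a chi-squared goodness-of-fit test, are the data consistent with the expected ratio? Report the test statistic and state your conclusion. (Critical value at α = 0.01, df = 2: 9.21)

The 1:2:1 ratio has 4 parts, so with N = 370 the expected counts are:
  black: 370 × 1/4 = 92.5
  blue: 370 × 2/4 = 185
  white: 370 × 1/4 = 92.5
χ² = Σ (O − E)² / E
  black: (100 − 92.5)² / 92.5 = 0.6081
  blue: (181 − 185)² / 185 = 0.0865
  white: (89 − 92.5)² / 92.5 = 0.1324
χ² = 0.6081 + 0.0865 + 0.1324 = 0.827
Degrees of freedom = 3 − 1 = 2; critical value at α = 0.01 is 9.21.
Since 0.827 < 9.21, we fail to reject the null hypothesis — the data are consistent with the 1:2:1 ratio.

0.827; consistent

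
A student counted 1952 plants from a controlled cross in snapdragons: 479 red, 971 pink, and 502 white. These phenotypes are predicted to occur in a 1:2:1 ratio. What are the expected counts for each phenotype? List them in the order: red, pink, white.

Expected counts for N = 1952 under a 1:2:1 ratio (total parts = 4):
  red: 1952 × 1/4 = 488
  pink: 1952 × 2/4 = 976
  white: 1952 × 1/4 = 488

488, 976, 488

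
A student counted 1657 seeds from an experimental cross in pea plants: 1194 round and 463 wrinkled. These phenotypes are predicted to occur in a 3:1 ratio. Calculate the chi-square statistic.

7.649

Total ratio parts = 4. Expected numbers out of 1657:
  round: 1657 × 3/4 = 1242.75
  wrinkled: 1657 × 1/4 = 414.25
χ² = Σ (O − E)² / E
  round: (1194 − 1242.75)² / 1242.75 = 1.9123
  wrinkled: (463 − 414.25)² / 414.25 = 5.7370
χ² = 1.9123 + 5.7370 = 7.6493 ≈ 7.649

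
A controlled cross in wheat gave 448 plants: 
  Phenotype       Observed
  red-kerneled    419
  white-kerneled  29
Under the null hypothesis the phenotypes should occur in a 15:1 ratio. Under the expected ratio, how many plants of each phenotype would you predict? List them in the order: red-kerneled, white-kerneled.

420, 28

Total ratio parts = 16. Expected numbers out of 448:
  red-kerneled: 448 × 15/16 = 420
  white-kerneled: 448 × 1/16 = 28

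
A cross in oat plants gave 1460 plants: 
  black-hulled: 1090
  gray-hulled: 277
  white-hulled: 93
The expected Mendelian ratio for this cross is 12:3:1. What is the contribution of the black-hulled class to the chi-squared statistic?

The 12:3:1 ratio has 16 parts, so with N = 1460 the expected counts are:
  black-hulled: 1460 × 12/16 = 1095
  gray-hulled: 1460 × 3/16 = 273.75
  white-hulled: 1460 × 1/16 = 91.25
Contribution of black-hulled: (1090 − 1095)² / 1095 = 0.0228

0.023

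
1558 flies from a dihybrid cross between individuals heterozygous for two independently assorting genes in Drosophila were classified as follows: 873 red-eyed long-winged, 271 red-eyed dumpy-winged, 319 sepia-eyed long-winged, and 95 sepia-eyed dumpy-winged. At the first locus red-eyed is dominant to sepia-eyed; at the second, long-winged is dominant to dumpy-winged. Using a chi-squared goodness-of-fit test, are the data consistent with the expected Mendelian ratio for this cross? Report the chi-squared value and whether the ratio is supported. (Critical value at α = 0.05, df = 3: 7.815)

4.071; consistent

A dihybrid F₂ with independent assortment and complete dominance at both loci gives a 9:3:3:1 phenotypic ratio.
Total ratio parts = 16. Expected numbers out of 1558:
  red-eyed long-winged: 1558 × 9/16 = 876.375
  red-eyed dumpy-winged: 1558 × 3/16 = 292.125
  sepia-eyed long-winged: 1558 × 3/16 = 292.125
  sepia-eyed dumpy-winged: 1558 × 1/16 = 97.375
χ² = Σ (O − E)² / E
  red-eyed long-winged: (873 − 876.375)² / 876.375 = 0.0130
  red-eyed dumpy-winged: (271 − 292.125)² / 292.125 = 1.5277
  sepia-eyed long-winged: (319 − 292.125)² / 292.125 = 2.4725
  sepia-eyed dumpy-winged: (95 − 97.375)² / 97.375 = 0.0579
χ² = 0.0130 + 1.5277 + 2.4725 + 0.0579 = 4.0711 ≈ 4.071
Degrees of freedom = 4 − 1 = 3; critical value at α = 0.05 is 7.815.
Since 4.071 < 7.815, we fail to reject the null hypothesis — the data are consistent with the 9:3:3:1 ratio.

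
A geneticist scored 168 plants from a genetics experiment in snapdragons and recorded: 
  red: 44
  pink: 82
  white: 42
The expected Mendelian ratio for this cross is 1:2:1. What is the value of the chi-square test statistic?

0.143

The 1:2:1 ratio has 4 parts, so with N = 168 the expected counts are:
  red: 168 × 1/4 = 42
  pink: 168 × 2/4 = 84
  white: 168 × 1/4 = 42
χ² = Σ (O − E)² / E
  red: (44 − 42)² / 42 = 0.0952
  pink: (82 − 84)² / 84 = 0.0476
  white: (42 − 42)² / 42 = 0.0000
χ² = 0.0952 + 0.0476 + 0.0000 = 0.1428 ≈ 0.143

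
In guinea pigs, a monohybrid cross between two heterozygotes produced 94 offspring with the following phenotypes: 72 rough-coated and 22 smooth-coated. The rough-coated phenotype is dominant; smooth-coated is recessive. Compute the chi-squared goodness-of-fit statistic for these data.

0.128

For a monohybrid cross between heterozygotes with complete dominance, the expected phenotypic ratio is 3:1.
Under the 3:1 hypothesis (Σ ratio = 4, N = 94):
  rough-coated: 94 × 3/4 = 70.5
  smooth-coated: 94 × 1/4 = 23.5
χ² = Σ (O − E)² / E
  rough-coated: (72 − 70.5)² / 70.5 = 0.0319
  smooth-coated: (22 − 23.5)² / 23.5 = 0.0957
χ² = 0.0319 + 0.0957 = 0.1276 ≈ 0.128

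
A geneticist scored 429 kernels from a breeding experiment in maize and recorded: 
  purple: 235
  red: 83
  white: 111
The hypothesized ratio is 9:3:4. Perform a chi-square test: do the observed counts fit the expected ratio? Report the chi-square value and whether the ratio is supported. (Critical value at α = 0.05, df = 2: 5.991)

Under the 9:3:4 hypothesis (Σ ratio = 16, N = 429):
  purple: 429 × 9/16 = 241.3125
  red: 429 × 3/16 = 80.4375
  white: 429 × 4/16 = 107.25
χ² = Σ (O − E)² / E
  purple: (235 − 241.3125)² / 241.3125 = 0.1651
  red: (83 − 80.4375)² / 80.4375 = 0.0816
  white: (111 − 107.25)² / 107.25 = 0.1311
χ² = 0.1651 + 0.0816 + 0.1311 = 0.3778 ≈ 0.378
Degrees of freedom = 3 − 1 = 2; critical value at α = 0.05 is 5.991.
Since 0.378 < 5.991, we fail to reject the null hypothesis — the data are consistent with the 9:3:4 ratio.

0.378; consistent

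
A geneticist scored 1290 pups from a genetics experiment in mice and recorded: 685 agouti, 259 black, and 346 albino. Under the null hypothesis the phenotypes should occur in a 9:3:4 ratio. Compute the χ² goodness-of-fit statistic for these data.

5.199

Expected counts for N = 1290 under a 9:3:4 ratio (total parts = 16):
  agouti: 1290 × 9/16 = 725.625
  black: 1290 × 3/16 = 241.875
  albino: 1290 × 4/16 = 322.5
χ² = Σ (O − E)² / E
  agouti: (685 − 725.625)² / 725.625 = 2.2744
  black: (259 − 241.875)² / 241.875 = 1.2125
  albino: (346 − 322.5)² / 322.5 = 1.7124
χ² = 2.2744 + 1.2125 + 1.7124 = 5.1993 ≈ 5.199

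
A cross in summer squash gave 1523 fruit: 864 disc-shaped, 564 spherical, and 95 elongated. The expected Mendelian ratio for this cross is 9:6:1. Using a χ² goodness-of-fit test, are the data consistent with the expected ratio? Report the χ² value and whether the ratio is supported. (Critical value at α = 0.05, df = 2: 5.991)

0.152; consistent

Expected counts for N = 1523 under a 9:6:1 ratio (total parts = 16):
  disc-shaped: 1523 × 9/16 = 856.6875
  spherical: 1523 × 6/16 = 571.125
  elongated: 1523 × 1/16 = 95.1875
χ² = Σ (O − E)² / E
  disc-shaped: (864 − 856.6875)² / 856.6875 = 0.0624
  spherical: (564 − 571.125)² / 571.125 = 0.0889
  elongated: (95 − 95.1875)² / 95.1875 = 0.0004
χ² = 0.0624 + 0.0889 + 0.0004 = 0.1517 ≈ 0.152
Degrees of freedom = 3 − 1 = 2; critical value at α = 0.05 is 5.991.
Since 0.152 < 5.991, we fail to reject the null hypothesis — the data are consistent with the 9:6:1 ratio.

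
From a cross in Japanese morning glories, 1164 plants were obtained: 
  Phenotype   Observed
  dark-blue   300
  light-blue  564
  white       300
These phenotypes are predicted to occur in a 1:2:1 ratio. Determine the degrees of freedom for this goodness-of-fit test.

2

A goodness-of-fit test with 3 phenotype classes has df = 3 − 1 = 2.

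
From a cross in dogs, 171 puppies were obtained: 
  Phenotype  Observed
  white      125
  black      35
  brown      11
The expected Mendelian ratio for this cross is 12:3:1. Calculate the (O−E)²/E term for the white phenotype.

0.082

Under the 12:3:1 hypothesis (Σ ratio = 16, N = 171):
  white: 171 × 12/16 = 128.25
  black: 171 × 3/16 = 32.0625
  brown: 171 × 1/16 = 10.6875
Contribution of white: (125 − 128.25)² / 128.25 = 0.0824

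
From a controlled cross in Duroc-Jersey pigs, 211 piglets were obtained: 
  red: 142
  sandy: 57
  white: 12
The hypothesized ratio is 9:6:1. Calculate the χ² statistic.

Under the 9:6:1 hypothesis (Σ ratio = 16, N = 211):
  red: 211 × 9/16 = 118.6875
  sandy: 211 × 6/16 = 79.125
  white: 211 × 1/16 = 13.1875
χ² = Σ (O − E)² / E
  red: (142 − 118.6875)² / 118.6875 = 4.5790
  sandy: (57 − 79.125)² / 79.125 = 6.1866
  white: (12 − 13.1875)² / 13.1875 = 0.1069
χ² = 4.5790 + 6.1866 + 0.1069 = 10.8725 ≈ 10.873

10.873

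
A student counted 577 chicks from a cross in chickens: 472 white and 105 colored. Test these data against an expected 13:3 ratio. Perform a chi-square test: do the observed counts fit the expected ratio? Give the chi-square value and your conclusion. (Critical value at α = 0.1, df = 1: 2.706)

Expected counts for N = 577 under a 13:3 ratio (total parts = 16):
  white: 577 × 13/16 = 468.8125
  colored: 577 × 3/16 = 108.1875
χ² = Σ (O − E)² / E
  white: (472 − 468.8125)² / 468.8125 = 0.0217
  colored: (105 − 108.1875)² / 108.1875 = 0.0939
χ² = 0.0217 + 0.0939 = 0.1156 ≈ 0.116
Degrees of freedom = 2 − 1 = 1; critical value at α = 0.1 is 2.706.
Since 0.116 < 2.706, we fail to reject the null hypothesis — the data are consistent with the 13:3 ratio.

0.116; consistent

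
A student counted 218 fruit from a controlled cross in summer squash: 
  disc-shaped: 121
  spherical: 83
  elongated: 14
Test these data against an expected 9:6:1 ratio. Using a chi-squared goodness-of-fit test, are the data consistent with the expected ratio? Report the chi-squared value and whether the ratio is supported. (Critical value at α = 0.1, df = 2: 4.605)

0.051; consistent

Expected counts for N = 218 under a 9:6:1 ratio (total parts = 16):
  disc-shaped: 218 × 9/16 = 122.625
  spherical: 218 × 6/16 = 81.75
  elongated: 218 × 1/16 = 13.625
χ² = Σ (O − E)² / E
  disc-shaped: (121 − 122.625)² / 122.625 = 0.0215
  spherical: (83 − 81.75)² / 81.75 = 0.0191
  elongated: (14 − 13.625)² / 13.625 = 0.0103
χ² = 0.0215 + 0.0191 + 0.0103 = 0.0509 ≈ 0.051
Degrees of freedom = 3 − 1 = 2; critical value at α = 0.1 is 4.605.
Since 0.051 < 4.605, we fail to reject the null hypothesis — the data are consistent with the 9:6:1 ratio.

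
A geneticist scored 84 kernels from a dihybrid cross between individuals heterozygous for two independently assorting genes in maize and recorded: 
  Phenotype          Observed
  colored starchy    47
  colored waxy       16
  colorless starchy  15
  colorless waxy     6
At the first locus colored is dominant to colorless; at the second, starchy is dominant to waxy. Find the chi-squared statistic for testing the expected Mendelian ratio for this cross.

0.148

A dihybrid F₂ with independent assortment and complete dominance at both loci gives a 9:3:3:1 phenotypic ratio.
Expected counts for N = 84 under a 9:3:3:1 ratio (total parts = 16):
  colored starchy: 84 × 9/16 = 47.25
  colored waxy: 84 × 3/16 = 15.75
  colorless starchy: 84 × 3/16 = 15.75
  colorless waxy: 84 × 1/16 = 5.25
χ² = Σ (O − E)² / E
  colored starchy: (47 − 47.25)² / 47.25 = 0.0013
  colored waxy: (16 − 15.75)² / 15.75 = 0.0040
  colorless starchy: (15 − 15.75)² / 15.75 = 0.0357
  colorless waxy: (6 − 5.25)² / 5.25 = 0.1071
χ² = 0.0013 + 0.0040 + 0.0357 + 0.1071 = 0.1481 ≈ 0.148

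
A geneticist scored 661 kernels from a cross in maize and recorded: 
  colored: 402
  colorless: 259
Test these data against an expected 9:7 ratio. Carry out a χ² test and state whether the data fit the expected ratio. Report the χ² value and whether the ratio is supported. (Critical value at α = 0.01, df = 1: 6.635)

5.602; consistent

Total ratio parts = 16. Expected numbers out of 661:
  colored: 661 × 9/16 = 371.8125
  colorless: 661 × 7/16 = 289.1875
χ² = Σ (O − E)² / E
  colored: (402 − 371.8125)² / 371.8125 = 2.4509
  colorless: (259 − 289.1875)² / 289.1875 = 3.1512
χ² = 2.4509 + 3.1512 = 5.6021 ≈ 5.602
Degrees of freedom = 2 − 1 = 1; critical value at α = 0.01 is 6.635.
Since 5.602 < 6.635, we fail to reject the null hypothesis — the data are consistent with the 9:7 ratio.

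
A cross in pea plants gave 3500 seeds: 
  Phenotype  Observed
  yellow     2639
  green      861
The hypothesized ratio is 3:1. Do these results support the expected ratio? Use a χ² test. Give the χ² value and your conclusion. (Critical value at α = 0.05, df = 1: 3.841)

0.299; consistent

The 3:1 ratio has 4 parts, so with N = 3500 the expected counts are:
  yellow: 3500 × 3/4 = 2625
  green: 3500 × 1/4 = 875
χ² = Σ (O − E)² / E
  yellow: (2639 − 2625)² / 2625 = 0.0747
  green: (861 − 875)² / 875 = 0.2240
χ² = 0.0747 + 0.2240 = 0.2987 ≈ 0.299
Degrees of freedom = 2 − 1 = 1; critical value at α = 0.05 is 3.841.
Since 0.299 < 3.841, we fail to reject the null hypothesis — the data are consistent with the 3:1 ratio.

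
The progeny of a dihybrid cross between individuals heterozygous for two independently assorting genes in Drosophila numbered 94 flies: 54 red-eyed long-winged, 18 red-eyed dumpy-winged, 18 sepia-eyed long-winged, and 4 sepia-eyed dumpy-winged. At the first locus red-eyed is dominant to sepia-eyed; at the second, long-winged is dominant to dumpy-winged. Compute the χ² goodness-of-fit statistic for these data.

0.638

A dihybrid F₂ with independent assortment and complete dominance at both loci gives a 9:3:3:1 phenotypic ratio.
Total ratio parts = 16. Expected numbers out of 94:
  red-eyed long-winged: 94 × 9/16 = 52.875
  red-eyed dumpy-winged: 94 × 3/16 = 17.625
  sepia-eyed long-winged: 94 × 3/16 = 17.625
  sepia-eyed dumpy-winged: 94 × 1/16 = 5.875
χ² = Σ (O − E)² / E
  red-eyed long-winged: (54 − 52.875)² / 52.875 = 0.0239
  red-eyed dumpy-winged: (18 − 17.625)² / 17.625 = 0.0080
  sepia-eyed long-winged: (18 − 17.625)² / 17.625 = 0.0080
  sepia-eyed dumpy-winged: (4 − 5.875)² / 5.875 = 0.5984
χ² = 0.0239 + 0.0080 + 0.0080 + 0.5984 = 0.6383 ≈ 0.638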